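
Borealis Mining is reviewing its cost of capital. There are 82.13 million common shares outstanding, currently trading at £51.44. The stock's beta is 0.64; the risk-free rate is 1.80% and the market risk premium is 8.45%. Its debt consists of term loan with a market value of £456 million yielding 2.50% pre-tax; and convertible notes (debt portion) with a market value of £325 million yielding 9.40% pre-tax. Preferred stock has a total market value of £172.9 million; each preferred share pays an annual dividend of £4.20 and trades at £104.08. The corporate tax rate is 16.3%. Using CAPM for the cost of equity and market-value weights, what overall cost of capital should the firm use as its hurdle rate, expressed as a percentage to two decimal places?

6.69%

Cost of equity via CAPM: Re = 1.8% + 0.64 × 8.45% = 7.2080%.
Cost of preferred: Rp = 4.2 / 104.08 = 4.0354%.
Market value of equity E = 51.44 × 82.13m = 4224.7672m.
Total capital V = 4224.7672 + 172.9 + 456 + 325 = 5178.6672.
Equity: weight = 4224.7672/5178.6672 = 0.8158; cost = 7.208%.
Preferred: weight = 172.9/5178.6672 = 0.0334; cost = 4.0354%.
Term loan: weight = 456/5178.6672 = 0.0881; after-tax cost = 2.5% × (1 − 16.3%) = 2.0925%.
Convertible notes (debt portion): weight = 325/5178.6672 = 0.0628; after-tax cost = 9.4% × (1 − 16.3%) = 7.8678%.
WACC = 0.8158 × 7.2080% + 0.0334 × 4.0354% + 0.0881 × 2.0925% + 0.0628 × 7.8678% = 6.6930%.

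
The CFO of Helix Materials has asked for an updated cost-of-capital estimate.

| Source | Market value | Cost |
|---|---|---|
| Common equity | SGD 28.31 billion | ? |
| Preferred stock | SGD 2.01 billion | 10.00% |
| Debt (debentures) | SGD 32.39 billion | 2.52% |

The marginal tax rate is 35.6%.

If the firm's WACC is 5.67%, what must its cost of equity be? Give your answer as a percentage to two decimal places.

9.99%

Total capital V = 28.31 + 2.01 + 32.39 = 62.71.
Equity weight = 28.31/62.71 = 0.4514.
Preferred weight = 2.01/62.71 = 0.0321.
Debentures weight = 32.39/62.71 = 0.5165.
Debt contribution = 0.5165 × 2.52% × (1 − 35.6%) = 0.8382%.
Preferred contribution = 0.0321 × 10% = 0.3205%.
Required equity contribution = 5.67% − 1.1587% = 4.5113%.
Re = 4.5113% / 0.4514 = 9.9930%.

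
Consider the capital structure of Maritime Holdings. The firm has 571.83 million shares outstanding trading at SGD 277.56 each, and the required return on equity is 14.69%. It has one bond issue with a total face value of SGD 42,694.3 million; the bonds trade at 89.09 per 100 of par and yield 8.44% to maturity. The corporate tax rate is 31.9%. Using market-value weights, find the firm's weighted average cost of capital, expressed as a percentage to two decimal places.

12.96%

Market value of equity E = 277.56 × 571.83m = 158717.1348m. Market value of debt D = 42694.3m × 89.09/100 = 38036.35187m.
Total capital V = 158717.1348 + 38036.35187 = 196753.48667.
Equity: weight = 158717.1348/196753.48667 = 0.8067; cost = 14.69%.
Bonds outstanding: weight = 38036.35187/196753.48667 = 0.1933; after-tax cost = 8.44% × (1 − 31.9%) = 5.7476%.
WACC = 0.8067 × 14.6900% + 0.1933 × 5.7476% = 12.9613%.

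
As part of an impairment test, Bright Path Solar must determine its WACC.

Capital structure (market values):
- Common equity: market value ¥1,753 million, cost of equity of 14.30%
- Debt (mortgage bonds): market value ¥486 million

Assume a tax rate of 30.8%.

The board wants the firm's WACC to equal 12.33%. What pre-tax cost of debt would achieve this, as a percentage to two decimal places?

Total capital V = 1753 + 486 = 2239.
Equity weight = 1753/2239 = 0.7829.
Mortgage bonds weight = 486/2239 = 0.2171.
Equity contribution = 0.7829 × 14.3% = 11.1960%.
Remaining for debt = 12.33% − 11.1960% = 1.1340%.
Rd × (1 − 30.8%) × 0.2171 = 1.1340%  ⇒  Rd = 7.5494%.

7.55%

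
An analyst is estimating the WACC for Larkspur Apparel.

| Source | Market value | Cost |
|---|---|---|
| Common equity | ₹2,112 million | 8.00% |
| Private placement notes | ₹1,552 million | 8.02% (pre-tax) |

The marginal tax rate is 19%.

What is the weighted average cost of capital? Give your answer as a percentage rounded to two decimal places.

Total capital V = 2112 + 1552 = 3664.
Equity: weight = 2112/3664 = 0.5764; cost = 8%.
Private placement notes: weight = 1552/3664 = 0.4236; after-tax cost = 8.02% × (1 − 19%) = 6.4962%.
WACC = 0.5764 × 8.0000% + 0.4236 × 6.4962% = 7.3630%.

7.36%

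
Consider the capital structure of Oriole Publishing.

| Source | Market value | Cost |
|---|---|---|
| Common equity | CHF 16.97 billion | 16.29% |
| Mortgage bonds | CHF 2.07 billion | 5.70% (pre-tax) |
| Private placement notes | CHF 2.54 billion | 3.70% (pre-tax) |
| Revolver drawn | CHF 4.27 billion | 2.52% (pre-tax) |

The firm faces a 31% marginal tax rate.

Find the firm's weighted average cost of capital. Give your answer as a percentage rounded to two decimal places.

Total capital V = 16.97 + 2.07 + 2.54 + 4.27 = 25.85.
Equity: weight = 16.97/25.85 = 0.6565; cost = 16.29%.
Mortgage bonds: weight = 2.07/25.85 = 0.0801; after-tax cost = 5.7% × (1 − 31%) = 3.9330%.
Private placement notes: weight = 2.54/25.85 = 0.0983; after-tax cost = 3.7% × (1 − 31%) = 2.5530%.
Revolver drawn: weight = 4.27/25.85 = 0.1652; after-tax cost = 2.52% × (1 − 31%) = 1.7388%.
WACC = 0.6565 × 16.2900% + 0.0801 × 3.9330% + 0.0983 × 2.5530% + 0.1652 × 1.7388% = 11.5471%.

11.55%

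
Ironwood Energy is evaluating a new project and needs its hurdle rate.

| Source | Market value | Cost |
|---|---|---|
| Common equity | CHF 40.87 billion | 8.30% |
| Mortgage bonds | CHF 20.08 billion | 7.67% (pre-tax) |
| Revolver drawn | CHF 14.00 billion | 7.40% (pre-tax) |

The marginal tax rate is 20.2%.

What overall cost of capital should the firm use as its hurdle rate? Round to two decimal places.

7.27%

Total capital V = 40.87 + 20.08 + 14 = 74.95.
Equity: weight = 40.87/74.95 = 0.5453; cost = 8.3%.
Mortgage bonds: weight = 20.08/74.95 = 0.2679; after-tax cost = 7.67% × (1 − 20.2%) = 6.1207%.
Revolver drawn: weight = 14/74.95 = 0.1868; after-tax cost = 7.4% × (1 − 20.2%) = 5.9052%.
WACC = 0.5453 × 8.3000% + 0.2679 × 6.1207% + 0.1868 × 5.9052% = 7.2688%.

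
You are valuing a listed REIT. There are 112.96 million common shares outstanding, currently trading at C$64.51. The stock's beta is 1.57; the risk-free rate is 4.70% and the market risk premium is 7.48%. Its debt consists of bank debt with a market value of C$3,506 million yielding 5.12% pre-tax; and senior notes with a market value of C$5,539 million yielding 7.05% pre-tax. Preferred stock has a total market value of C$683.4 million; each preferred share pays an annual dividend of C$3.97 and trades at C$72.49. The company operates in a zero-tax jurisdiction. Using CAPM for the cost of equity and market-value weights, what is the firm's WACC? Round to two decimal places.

Cost of equity via CAPM: Re = 4.7% + 1.57 × 7.48% = 16.4436%.
Cost of preferred: Rp = 3.97 / 72.49 = 5.4766%.
Market value of equity E = 64.51 × 112.96m = 7287.0496m.
Total capital V = 7287.0496 + 683.4 + 3506 + 5539 = 17015.4496.
Equity: weight = 7287.0496/17015.4496 = 0.4283; cost = 16.4436%.
Preferred: weight = 683.4/17015.4496 = 0.0402; cost = 5.4766%.
Bank debt: weight = 3506/17015.4496 = 0.2060; after-tax cost = 5.12% × (1 − 0%) = 5.1200%.
Senior notes: weight = 5539/17015.4496 = 0.3255; after-tax cost = 7.05% × (1 − 0%) = 7.0500%.
WACC = 0.4283 × 16.4436% + 0.0402 × 5.4766% + 0.2060 × 5.1200% + 0.3255 × 7.0500% = 10.6120%.

10.61%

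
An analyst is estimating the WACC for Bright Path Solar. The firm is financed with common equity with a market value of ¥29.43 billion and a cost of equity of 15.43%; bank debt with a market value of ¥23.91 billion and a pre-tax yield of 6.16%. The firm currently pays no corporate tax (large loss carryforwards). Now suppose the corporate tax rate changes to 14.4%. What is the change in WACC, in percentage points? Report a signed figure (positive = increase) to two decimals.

-0.40 pp

Current WACC:
Total capital V = 29.43 + 23.91 = 53.34.
Equity: weight = 29.43/53.34 = 0.5517; cost = 15.43%.
Bank debt: weight = 23.91/53.34 = 0.4483; after-tax cost = 6.16% × (1 − 0%) = 6.1600%.
WACC = 0.5517 × 15.4300% + 0.4483 × 6.1600% = 11.2747%.
After the change:
Total capital V = 29.43 + 23.91 = 53.34.
Equity: weight = 29.43/53.34 = 0.5517; cost = 15.43%.
Bank debt: weight = 23.91/53.34 = 0.4483; after-tax cost = 6.16% × (1 − 14.4%) = 5.2730%.
WACC = 0.5517 × 15.4300% + 0.4483 × 5.2730% = 10.8770%.
Change in WACC = 10.8770% − 11.2747% = -0.3976 pp.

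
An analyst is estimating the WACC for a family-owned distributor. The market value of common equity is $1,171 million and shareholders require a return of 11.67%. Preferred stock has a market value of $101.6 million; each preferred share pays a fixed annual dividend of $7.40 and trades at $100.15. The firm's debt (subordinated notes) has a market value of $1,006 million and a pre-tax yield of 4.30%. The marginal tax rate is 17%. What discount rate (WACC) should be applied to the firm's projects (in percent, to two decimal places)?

7.90%

Cost of preferred: Rp = 7.4 / 100.15 = 7.3889%.
Total capital V = 1171 + 101.6 + 1006 = 2278.6.
Equity: weight = 1171/2278.6 = 0.5139; cost = 11.67%.
Preferred: weight = 101.6/2278.6 = 0.0446; cost = 7.3889%.
Subordinated notes: weight = 1006/2278.6 = 0.4415; after-tax cost = 4.3% × (1 − 17%) = 3.5690%.
WACC = 0.5139 × 11.6700% + 0.0446 × 7.3889% + 0.4415 × 3.5690% = 7.9025%.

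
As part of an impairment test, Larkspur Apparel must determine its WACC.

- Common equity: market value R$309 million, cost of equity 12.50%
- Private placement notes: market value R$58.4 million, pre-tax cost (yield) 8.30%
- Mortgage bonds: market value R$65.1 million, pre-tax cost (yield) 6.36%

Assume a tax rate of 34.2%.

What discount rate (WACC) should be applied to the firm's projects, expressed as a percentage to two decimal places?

10.30%

Total capital V = 309 + 58.4 + 65.1 = 432.5.
Equity: weight = 309/432.5 = 0.7145; cost = 12.5%.
Private placement notes: weight = 58.4/432.5 = 0.1350; after-tax cost = 8.3% × (1 − 34.2%) = 5.4614%.
Mortgage bonds: weight = 65.1/432.5 = 0.1505; after-tax cost = 6.36% × (1 − 34.2%) = 4.1849%.
WACC = 0.7145 × 12.5000% + 0.1350 × 5.4614% + 0.1505 × 4.1849% = 10.2980%.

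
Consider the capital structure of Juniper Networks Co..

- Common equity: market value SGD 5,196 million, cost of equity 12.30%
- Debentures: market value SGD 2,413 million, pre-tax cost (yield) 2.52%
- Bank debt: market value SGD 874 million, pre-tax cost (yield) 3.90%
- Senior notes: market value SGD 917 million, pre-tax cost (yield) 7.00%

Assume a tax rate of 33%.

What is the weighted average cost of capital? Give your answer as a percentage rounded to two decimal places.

7.93%

Total capital V = 5196 + 2413 + 874 + 917 = 9400.
Equity: weight = 5196/9400 = 0.5528; cost = 12.3%.
Debentures: weight = 2413/9400 = 0.2567; after-tax cost = 2.52% × (1 − 33%) = 1.6884%.
Bank debt: weight = 874/9400 = 0.0930; after-tax cost = 3.9% × (1 − 33%) = 2.6130%.
Senior notes: weight = 917/9400 = 0.0976; after-tax cost = 7% × (1 − 33%) = 4.6900%.
WACC = 0.5528 × 12.3000% + 0.2567 × 1.6884% + 0.0930 × 2.6130% + 0.0976 × 4.6900% = 7.9329%.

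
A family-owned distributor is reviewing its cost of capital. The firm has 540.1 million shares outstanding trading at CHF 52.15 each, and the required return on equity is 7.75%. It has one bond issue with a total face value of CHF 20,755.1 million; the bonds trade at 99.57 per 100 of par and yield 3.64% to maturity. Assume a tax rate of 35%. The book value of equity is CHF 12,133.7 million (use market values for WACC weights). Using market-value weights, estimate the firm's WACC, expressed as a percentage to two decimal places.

5.47%

Market value of equity E = 52.15 × 540.1m = 28166.215m. Market value of debt D = 20755.1m × 99.57/100 = 20665.85307m.
Total capital V = 28166.215 + 20665.85307 = 48832.06807.
Equity: weight = 28166.215/48832.06807 = 0.5768; cost = 7.75%.
Bonds outstanding: weight = 20665.85307/48832.06807 = 0.4232; after-tax cost = 3.64% × (1 − 35%) = 2.3660%.
WACC = 0.5768 × 7.7500% + 0.4232 × 2.3660% = 5.4715%.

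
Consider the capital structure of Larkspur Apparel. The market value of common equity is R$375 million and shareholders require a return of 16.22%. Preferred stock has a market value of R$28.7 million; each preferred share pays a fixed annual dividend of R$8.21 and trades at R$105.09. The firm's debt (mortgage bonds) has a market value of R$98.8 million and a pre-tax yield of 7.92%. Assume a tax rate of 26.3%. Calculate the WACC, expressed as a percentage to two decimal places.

Cost of preferred: Rp = 8.21 / 105.09 = 7.8124%.
Total capital V = 375 + 28.7 + 98.8 = 502.5.
Equity: weight = 375/502.5 = 0.7463; cost = 16.22%.
Preferred: weight = 28.7/502.5 = 0.0571; cost = 7.8124%.
Mortgage bonds: weight = 98.8/502.5 = 0.1966; after-tax cost = 7.92% × (1 − 26.3%) = 5.8370%.
WACC = 0.7463 × 16.2200% + 0.0571 × 7.8124% + 0.1966 × 5.8370% = 13.6983%.

13.70%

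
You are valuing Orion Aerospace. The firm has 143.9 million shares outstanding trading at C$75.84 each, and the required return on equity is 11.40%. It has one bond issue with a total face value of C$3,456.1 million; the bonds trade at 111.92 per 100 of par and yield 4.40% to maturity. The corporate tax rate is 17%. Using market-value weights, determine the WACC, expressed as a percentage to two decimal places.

9.37%

Market value of equity E = 75.84 × 143.9m = 10913.376m. Market value of debt D = 3456.1m × 111.92/100 = 3868.06712m.
Total capital V = 10913.376 + 3868.06712 = 14781.44312.
Equity: weight = 10913.376/14781.44312 = 0.7383; cost = 11.4%.
Bonds outstanding: weight = 3868.06712/14781.44312 = 0.2617; after-tax cost = 4.4% × (1 − 17%) = 3.6520%.
WACC = 0.7383 × 11.4000% + 0.2617 × 3.6520% = 9.3725%.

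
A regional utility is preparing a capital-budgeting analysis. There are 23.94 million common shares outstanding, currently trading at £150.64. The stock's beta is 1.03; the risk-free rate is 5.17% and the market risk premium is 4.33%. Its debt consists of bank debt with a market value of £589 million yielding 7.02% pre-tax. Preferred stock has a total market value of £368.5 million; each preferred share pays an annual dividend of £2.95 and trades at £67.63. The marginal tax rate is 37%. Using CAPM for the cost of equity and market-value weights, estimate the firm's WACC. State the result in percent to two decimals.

8.53%

Cost of equity via CAPM: Re = 5.17% + 1.03 × 4.33% = 9.6299%.
Cost of preferred: Rp = 2.95 / 67.63 = 4.3620%.
Market value of equity E = 150.64 × 23.94m = 3606.3216m.
Total capital V = 3606.3216 + 368.5 + 589 = 4563.8216.
Equity: weight = 3606.3216/4563.8216 = 0.7902; cost = 9.6299%.
Preferred: weight = 368.5/4563.8216 = 0.0807; cost = 4.362%.
Bank debt: weight = 589/4563.8216 = 0.1291; after-tax cost = 7.02% × (1 − 37%) = 4.4226%.
WACC = 0.7902 × 9.6299% + 0.0807 × 4.3620% + 0.1291 × 4.4226% = 8.5325%.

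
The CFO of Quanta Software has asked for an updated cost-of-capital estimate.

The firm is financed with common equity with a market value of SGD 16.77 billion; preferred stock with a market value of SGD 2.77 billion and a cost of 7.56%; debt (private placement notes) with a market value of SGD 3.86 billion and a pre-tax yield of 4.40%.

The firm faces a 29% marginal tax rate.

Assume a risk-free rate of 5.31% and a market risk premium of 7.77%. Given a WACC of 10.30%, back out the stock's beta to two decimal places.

0.91

Total capital V = 16.77 + 2.77 + 3.86 = 23.4.
Equity weight = 16.77/23.4 = 0.7167.
Preferred weight = 2.77/23.4 = 0.1184.
Private placement notes weight = 3.86/23.4 = 0.1650.
Debt contribution = 0.1650 × 4.4% × (1 − 29%) = 0.5153%.
Preferred contribution = 0.1184 × 7.56% = 0.8949%.
Required equity contribution = 10.3% − 1.4102% = 8.8898%  ⇒  Re = 12.4043%.
CAPM: 12.4043% = 5.31% + β × 7.77%  ⇒  β = 0.9130.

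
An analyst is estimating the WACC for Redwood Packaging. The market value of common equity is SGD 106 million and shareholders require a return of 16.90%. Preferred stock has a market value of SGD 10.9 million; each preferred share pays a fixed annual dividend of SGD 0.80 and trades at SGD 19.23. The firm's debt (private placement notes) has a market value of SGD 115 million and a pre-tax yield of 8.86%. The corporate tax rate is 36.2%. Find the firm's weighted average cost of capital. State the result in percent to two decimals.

Cost of preferred: Rp = 0.8 / 19.23 = 4.1602%.
Total capital V = 106 + 10.9 + 115 = 231.9.
Equity: weight = 106/231.9 = 0.4571; cost = 16.9%.
Preferred: weight = 10.9/231.9 = 0.0470; cost = 4.1602%.
Private placement notes: weight = 115/231.9 = 0.4959; after-tax cost = 8.86% × (1 − 36.2%) = 5.6527%.
WACC = 0.4571 × 16.9000% + 0.0470 × 4.1602% + 0.4959 × 5.6527% = 10.7236%.

10.72%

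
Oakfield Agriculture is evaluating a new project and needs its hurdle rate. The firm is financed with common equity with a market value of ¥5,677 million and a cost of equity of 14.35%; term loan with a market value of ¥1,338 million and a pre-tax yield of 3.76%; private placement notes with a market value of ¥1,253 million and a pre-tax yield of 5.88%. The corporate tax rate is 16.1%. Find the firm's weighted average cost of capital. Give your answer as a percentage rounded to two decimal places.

Total capital V = 5677 + 1338 + 1253 = 8268.
Equity: weight = 5677/8268 = 0.6866; cost = 14.35%.
Term loan: weight = 1338/8268 = 0.1618; after-tax cost = 3.76% × (1 − 16.1%) = 3.1546%.
Private placement notes: weight = 1253/8268 = 0.1515; after-tax cost = 5.88% × (1 − 16.1%) = 4.9333%.
WACC = 0.6866 × 14.3500% + 0.1618 × 3.1546% + 0.1515 × 4.9333% = 11.1112%.

11.11%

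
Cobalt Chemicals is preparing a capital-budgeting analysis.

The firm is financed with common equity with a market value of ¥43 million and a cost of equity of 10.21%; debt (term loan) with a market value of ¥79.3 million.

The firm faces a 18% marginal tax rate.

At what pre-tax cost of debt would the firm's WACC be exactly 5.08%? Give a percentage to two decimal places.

Total capital V = 43 + 79.3 = 122.3.
Equity weight = 43/122.3 = 0.3516.
Term loan weight = 79.3/122.3 = 0.6484.
Equity contribution = 0.3516 × 10.21% = 3.5898%.
Remaining for debt = 5.08% − 3.5898% = 1.4902%.
Rd × (1 − 18%) × 0.6484 = 1.4902%  ⇒  Rd = 2.8028%.

2.80%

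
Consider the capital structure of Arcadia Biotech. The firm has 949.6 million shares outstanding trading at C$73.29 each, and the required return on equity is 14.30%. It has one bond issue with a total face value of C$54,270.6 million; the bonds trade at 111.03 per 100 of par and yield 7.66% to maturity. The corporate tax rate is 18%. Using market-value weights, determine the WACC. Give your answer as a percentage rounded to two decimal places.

10.58%

Market value of equity E = 73.29 × 949.6m = 69596.184m. Market value of debt D = 54270.6m × 111.03/100 = 60256.64718m.
Total capital V = 69596.184 + 60256.64718 = 129852.83118.
Equity: weight = 69596.184/129852.83118 = 0.5360; cost = 14.3%.
Bonds outstanding: weight = 60256.64718/129852.83118 = 0.4640; after-tax cost = 7.66% × (1 − 18%) = 6.2812%.
WACC = 0.5360 × 14.3000% + 0.4640 × 6.2812% = 10.5790%.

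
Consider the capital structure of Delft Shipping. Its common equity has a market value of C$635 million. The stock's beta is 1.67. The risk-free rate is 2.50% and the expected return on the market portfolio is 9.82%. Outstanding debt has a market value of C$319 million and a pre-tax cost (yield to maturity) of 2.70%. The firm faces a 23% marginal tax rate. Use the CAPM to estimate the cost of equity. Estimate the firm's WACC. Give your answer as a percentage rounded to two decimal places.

Market risk premium = 9.82% − 2.5% = 7.32%.
Cost of equity via CAPM: Re = 2.5% + 1.67 × 7.32% = 14.7244%.
Total capital V = 635 + 319 = 954.
Equity: weight = 635/954 = 0.6656; cost = 14.7244%.
Debt: weight = 319/954 = 0.3344; after-tax cost = 2.7% × (1 − 23%) = 2.0790%.
WACC = 0.6656 × 14.7244% + 0.3344 × 2.0790% = 10.4960%.

10.50%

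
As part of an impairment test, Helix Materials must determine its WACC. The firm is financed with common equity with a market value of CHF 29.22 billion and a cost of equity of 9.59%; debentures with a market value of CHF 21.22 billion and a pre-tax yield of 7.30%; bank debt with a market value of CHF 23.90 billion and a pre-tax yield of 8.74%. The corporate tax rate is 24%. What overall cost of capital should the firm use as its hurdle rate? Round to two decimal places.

Total capital V = 29.22 + 21.22 + 23.9 = 74.34.
Equity: weight = 29.22/74.34 = 0.3931; cost = 9.59%.
Debentures: weight = 21.22/74.34 = 0.2854; after-tax cost = 7.3% × (1 − 24%) = 5.5480%.
Bank debt: weight = 23.9/74.34 = 0.3215; after-tax cost = 8.74% × (1 − 24%) = 6.6424%.
WACC = 0.3931 × 9.5900% + 0.2854 × 5.5480% + 0.3215 × 6.6424% = 7.4886%.

7.49%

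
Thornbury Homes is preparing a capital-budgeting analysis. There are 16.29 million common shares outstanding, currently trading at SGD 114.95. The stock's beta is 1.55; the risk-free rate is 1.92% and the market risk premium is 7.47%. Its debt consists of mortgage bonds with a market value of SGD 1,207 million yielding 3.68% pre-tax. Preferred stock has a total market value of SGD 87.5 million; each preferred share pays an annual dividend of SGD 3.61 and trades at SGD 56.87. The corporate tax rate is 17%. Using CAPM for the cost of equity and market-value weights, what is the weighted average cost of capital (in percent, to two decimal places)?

9.32%

Cost of equity via CAPM: Re = 1.92% + 1.55 × 7.47% = 13.4985%.
Cost of preferred: Rp = 3.61 / 56.87 = 6.3478%.
Market value of equity E = 114.95 × 16.29m = 1872.5355m.
Total capital V = 1872.5355 + 87.5 + 1207 = 3167.0355.
Equity: weight = 1872.5355/3167.0355 = 0.5913; cost = 13.4985%.
Preferred: weight = 87.5/3167.0355 = 0.0276; cost = 6.3478%.
Mortgage bonds: weight = 1207/3167.0355 = 0.3811; after-tax cost = 3.68% × (1 − 17%) = 3.0544%.
WACC = 0.5913 × 13.4985% + 0.0276 × 6.3478% + 0.3811 × 3.0544% = 9.3206%.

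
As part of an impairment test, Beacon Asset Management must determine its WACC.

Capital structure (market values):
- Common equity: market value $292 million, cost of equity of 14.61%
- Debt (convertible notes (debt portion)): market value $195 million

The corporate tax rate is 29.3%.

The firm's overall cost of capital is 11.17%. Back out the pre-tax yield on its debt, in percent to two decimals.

8.51%

Total capital V = 292 + 195 = 487.
Equity weight = 292/487 = 0.5996.
Convertible notes (debt portion) weight = 195/487 = 0.4004.
Equity contribution = 0.5996 × 14.61% = 8.7600%.
Remaining for debt = 11.17% − 8.7600% = 2.4100%.
Rd × (1 − 29.3%) × 0.4004 = 2.4100%  ⇒  Rd = 8.5132%.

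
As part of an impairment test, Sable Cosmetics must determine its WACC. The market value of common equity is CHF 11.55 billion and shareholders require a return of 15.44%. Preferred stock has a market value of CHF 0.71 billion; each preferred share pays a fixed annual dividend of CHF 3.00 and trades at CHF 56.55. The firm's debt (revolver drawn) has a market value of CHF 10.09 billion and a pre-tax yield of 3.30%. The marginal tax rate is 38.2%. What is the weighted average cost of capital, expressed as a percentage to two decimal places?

Cost of preferred: Rp = 3.0 / 56.55 = 5.3050%.
Total capital V = 11.55 + 0.71 + 10.09 = 22.35.
Equity: weight = 11.55/22.35 = 0.5168; cost = 15.44%.
Preferred: weight = 0.71/22.35 = 0.0318; cost = 5.305%.
Revolver drawn: weight = 10.09/22.35 = 0.4515; after-tax cost = 3.3% × (1 − 38.2%) = 2.0394%.
WACC = 0.5168 × 15.4400% + 0.0318 × 5.3050% + 0.4515 × 2.0394% = 9.0683%.

9.07%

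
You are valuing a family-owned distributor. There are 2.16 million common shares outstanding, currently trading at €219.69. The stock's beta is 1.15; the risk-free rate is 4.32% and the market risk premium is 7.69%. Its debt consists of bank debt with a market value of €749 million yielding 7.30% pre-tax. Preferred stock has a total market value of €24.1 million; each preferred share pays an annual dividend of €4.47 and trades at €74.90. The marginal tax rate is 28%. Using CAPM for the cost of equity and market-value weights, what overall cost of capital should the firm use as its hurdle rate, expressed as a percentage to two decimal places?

Cost of equity via CAPM: Re = 4.32% + 1.15 × 7.69% = 13.1635%.
Cost of preferred: Rp = 4.47 / 74.9 = 5.9680%.
Market value of equity E = 219.69 × 2.16m = 474.5304m.
Total capital V = 474.5304 + 24.1 + 749 = 1247.6304.
Equity: weight = 474.5304/1247.6304 = 0.3803; cost = 13.1635%.
Preferred: weight = 24.1/1247.6304 = 0.0193; cost = 5.968%.
Bank debt: weight = 749/1247.6304 = 0.6003; after-tax cost = 7.3% × (1 − 28%) = 5.2560%.
WACC = 0.3803 × 13.1635% + 0.0193 × 5.9680% + 0.6003 × 5.2560% = 8.2773%.

8.28%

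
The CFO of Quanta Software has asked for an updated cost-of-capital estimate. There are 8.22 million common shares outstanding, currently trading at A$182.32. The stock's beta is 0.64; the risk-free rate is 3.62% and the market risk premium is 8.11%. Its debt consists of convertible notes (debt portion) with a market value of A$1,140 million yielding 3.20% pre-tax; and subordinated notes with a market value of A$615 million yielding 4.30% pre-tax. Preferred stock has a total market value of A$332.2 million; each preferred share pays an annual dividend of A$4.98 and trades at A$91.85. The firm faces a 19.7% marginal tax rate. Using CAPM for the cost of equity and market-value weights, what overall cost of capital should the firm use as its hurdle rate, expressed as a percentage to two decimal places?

Cost of equity via CAPM: Re = 3.62% + 0.64 × 8.11% = 8.8104%.
Cost of preferred: Rp = 4.98 / 91.85 = 5.4219%.
Market value of equity E = 182.32 × 8.22m = 1498.6704m.
Total capital V = 1498.6704 + 332.2 + 1140 + 615 = 3585.8704.
Equity: weight = 1498.6704/3585.8704 = 0.4179; cost = 8.8104%.
Preferred: weight = 332.2/3585.8704 = 0.0926; cost = 5.4219%.
Convertible notes (debt portion): weight = 1140/3585.8704 = 0.3179; after-tax cost = 3.2% × (1 − 19.7%) = 2.5696%.
Subordinated notes: weight = 615/3585.8704 = 0.1715; after-tax cost = 4.3% × (1 − 19.7%) = 3.4529%.
WACC = 0.4179 × 8.8104% + 0.0926 × 5.4219% + 0.3179 × 2.5696% + 0.1715 × 3.4529% = 5.5936%.

5.59%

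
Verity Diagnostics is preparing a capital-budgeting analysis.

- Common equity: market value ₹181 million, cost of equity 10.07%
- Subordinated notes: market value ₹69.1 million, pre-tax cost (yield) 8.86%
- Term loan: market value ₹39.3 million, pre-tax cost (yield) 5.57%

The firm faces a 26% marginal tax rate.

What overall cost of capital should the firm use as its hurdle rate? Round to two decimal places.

Total capital V = 181 + 69.1 + 39.3 = 289.4.
Equity: weight = 181/289.4 = 0.6254; cost = 10.07%.
Subordinated notes: weight = 69.1/289.4 = 0.2388; after-tax cost = 8.86% × (1 − 26%) = 6.5564%.
Term loan: weight = 39.3/289.4 = 0.1358; after-tax cost = 5.57% × (1 − 26%) = 4.1218%.
WACC = 0.6254 × 10.0700% + 0.2388 × 6.5564% + 0.1358 × 4.1218% = 8.4233%.

8.42%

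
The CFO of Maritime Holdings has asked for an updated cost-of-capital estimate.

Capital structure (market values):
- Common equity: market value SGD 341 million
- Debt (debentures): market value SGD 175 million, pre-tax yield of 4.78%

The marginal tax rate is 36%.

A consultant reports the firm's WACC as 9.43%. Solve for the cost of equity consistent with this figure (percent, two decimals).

12.70%

Total capital V = 341 + 175 = 516.
Equity weight = 341/516 = 0.6609.
Debentures weight = 175/516 = 0.3391.
Debt contribution = 0.3391 × 4.78% × (1 − 36%) = 1.0375%.
Required equity contribution = 9.43% − 1.0375% = 8.3925%.
Re = 8.3925% / 0.6609 = 12.6995%.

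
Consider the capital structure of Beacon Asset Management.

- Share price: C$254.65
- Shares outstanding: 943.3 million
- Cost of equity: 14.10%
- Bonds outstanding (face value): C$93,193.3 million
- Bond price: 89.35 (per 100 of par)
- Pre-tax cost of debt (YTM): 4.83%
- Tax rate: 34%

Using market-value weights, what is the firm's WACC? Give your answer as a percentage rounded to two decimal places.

Market value of equity E = 254.65 × 943.3m = 240211.345m. Market value of debt D = 93193.3m × 89.35/100 = 83268.21355m.
Total capital V = 240211.345 + 83268.21355 = 323479.55855.
Equity: weight = 240211.345/323479.55855 = 0.7426; cost = 14.1%.
Bonds outstanding: weight = 83268.21355/323479.55855 = 0.2574; after-tax cost = 4.83% × (1 − 34%) = 3.1878%.
WACC = 0.7426 × 14.1000% + 0.2574 × 3.1878% = 11.2910%.

11.29%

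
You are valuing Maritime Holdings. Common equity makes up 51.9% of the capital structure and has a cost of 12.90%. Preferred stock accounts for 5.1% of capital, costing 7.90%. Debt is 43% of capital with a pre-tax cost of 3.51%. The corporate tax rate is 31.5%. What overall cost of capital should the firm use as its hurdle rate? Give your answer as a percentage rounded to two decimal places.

After-tax cost of debt = 3.51% × (1 − 31.5%) = 2.4043%.
WACC = 0.519 × 12.9000% + 0.051 × 7.9000% + 0.430 × 2.4043% = 8.1319%.

8.13%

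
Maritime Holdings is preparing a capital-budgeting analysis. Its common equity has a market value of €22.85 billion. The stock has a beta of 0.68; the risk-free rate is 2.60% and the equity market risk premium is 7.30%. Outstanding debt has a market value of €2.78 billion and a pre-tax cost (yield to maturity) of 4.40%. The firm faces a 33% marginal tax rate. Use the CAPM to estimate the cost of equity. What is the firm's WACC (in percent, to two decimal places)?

Cost of equity via CAPM: Re = 2.6% + 0.68 × 7.3% = 7.5640%.
Total capital V = 22.85 + 2.78 = 25.63.
Equity: weight = 22.85/25.63 = 0.8915; cost = 7.564%.
Debt: weight = 2.78/25.63 = 0.1085; after-tax cost = 4.4% × (1 − 33%) = 2.9480%.
WACC = 0.8915 × 7.5640% + 0.1085 × 2.9480% = 7.0633%.

7.06%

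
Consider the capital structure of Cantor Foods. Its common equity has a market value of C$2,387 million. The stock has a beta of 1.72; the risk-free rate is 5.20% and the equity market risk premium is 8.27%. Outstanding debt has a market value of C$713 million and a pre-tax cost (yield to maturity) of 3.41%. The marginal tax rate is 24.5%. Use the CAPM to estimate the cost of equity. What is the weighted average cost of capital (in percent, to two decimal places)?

15.55%

Cost of equity via CAPM: Re = 5.2% + 1.72 × 8.27% = 19.4244%.
Total capital V = 2387 + 713 = 3100.
Equity: weight = 2387/3100 = 0.7700; cost = 19.4244%.
Debt: weight = 713/3100 = 0.2300; after-tax cost = 3.41% × (1 − 24.5%) = 2.5746%.
WACC = 0.7700 × 19.4244% + 0.2300 × 2.5746% = 15.5489%.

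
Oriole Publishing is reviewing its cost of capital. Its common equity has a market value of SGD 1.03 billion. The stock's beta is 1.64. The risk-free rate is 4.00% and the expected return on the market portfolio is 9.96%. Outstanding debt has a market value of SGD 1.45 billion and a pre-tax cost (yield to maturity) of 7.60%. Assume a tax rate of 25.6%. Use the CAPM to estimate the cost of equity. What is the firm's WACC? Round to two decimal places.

Market risk premium = 9.96% − 4.0% = 5.96%.
Cost of equity via CAPM: Re = 4.0% + 1.64 × 5.96% = 13.7744%.
Total capital V = 1.03 + 1.45 = 2.48.
Equity: weight = 1.03/2.48 = 0.4153; cost = 13.7744%.
Debt: weight = 1.45/2.48 = 0.5847; after-tax cost = 7.6% × (1 − 25.6%) = 5.6544%.
WACC = 0.4153 × 13.7744% + 0.5847 × 5.6544% = 9.0268%.

9.03%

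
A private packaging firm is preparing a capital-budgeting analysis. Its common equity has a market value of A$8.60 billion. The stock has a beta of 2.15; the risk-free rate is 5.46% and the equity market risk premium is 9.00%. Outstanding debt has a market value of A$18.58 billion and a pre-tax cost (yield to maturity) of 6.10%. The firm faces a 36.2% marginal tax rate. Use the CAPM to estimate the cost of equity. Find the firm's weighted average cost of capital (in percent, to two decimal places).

Cost of equity via CAPM: Re = 5.46% + 2.15 × 9.0% = 24.8100%.
Total capital V = 8.6 + 18.58 = 27.18.
Equity: weight = 8.6/27.18 = 0.3164; cost = 24.81%.
Debt: weight = 18.58/27.18 = 0.6836; after-tax cost = 6.1% × (1 − 36.2%) = 3.8918%.
WACC = 0.3164 × 24.8100% + 0.6836 × 3.8918% = 10.5105%.

10.51%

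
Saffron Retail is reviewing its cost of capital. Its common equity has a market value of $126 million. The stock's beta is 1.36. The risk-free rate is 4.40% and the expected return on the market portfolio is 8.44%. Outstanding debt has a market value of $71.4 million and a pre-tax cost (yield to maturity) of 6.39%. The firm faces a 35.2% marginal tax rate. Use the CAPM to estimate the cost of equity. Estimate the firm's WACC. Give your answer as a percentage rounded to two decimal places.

7.81%

Market risk premium = 8.44% − 4.4% = 4.04%.
Cost of equity via CAPM: Re = 4.4% + 1.36 × 4.04% = 9.8944%.
Total capital V = 126 + 71.4 = 197.4.
Equity: weight = 126/197.4 = 0.6383; cost = 9.8944%.
Debt: weight = 71.4/197.4 = 0.3617; after-tax cost = 6.39% × (1 − 35.2%) = 4.1407%.
WACC = 0.6383 × 9.8944% + 0.3617 × 4.1407% = 7.8133%.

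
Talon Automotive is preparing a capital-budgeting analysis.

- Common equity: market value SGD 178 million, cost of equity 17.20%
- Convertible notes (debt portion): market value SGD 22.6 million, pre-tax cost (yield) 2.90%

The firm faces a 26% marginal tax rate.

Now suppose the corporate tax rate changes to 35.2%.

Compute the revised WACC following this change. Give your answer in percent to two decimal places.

After the change:
Total capital V = 178 + 22.6 = 200.6.
Equity: weight = 178/200.6 = 0.8873; cost = 17.2%.
Convertible notes (debt portion): weight = 22.6/200.6 = 0.1127; after-tax cost = 2.9% × (1 − 35.2%) = 1.8792%.
WACC = 0.8873 × 17.2000% + 0.1127 × 1.8792% = 15.4739%.

15.47%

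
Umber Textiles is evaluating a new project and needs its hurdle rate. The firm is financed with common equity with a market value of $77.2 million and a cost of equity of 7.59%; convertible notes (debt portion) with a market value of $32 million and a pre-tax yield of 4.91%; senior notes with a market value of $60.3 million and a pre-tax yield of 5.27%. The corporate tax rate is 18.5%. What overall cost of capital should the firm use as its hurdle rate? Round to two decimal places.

5.74%

Total capital V = 77.2 + 32 + 60.3 = 169.5.
Equity: weight = 77.2/169.5 = 0.4555; cost = 7.59%.
Convertible notes (debt portion): weight = 32/169.5 = 0.1888; after-tax cost = 4.91% × (1 − 18.5%) = 4.0016%.
Senior notes: weight = 60.3/169.5 = 0.3558; after-tax cost = 5.27% × (1 − 18.5%) = 4.2950%.
WACC = 0.4555 × 7.5900% + 0.1888 × 4.0016% + 0.3558 × 4.2950% = 5.7404%.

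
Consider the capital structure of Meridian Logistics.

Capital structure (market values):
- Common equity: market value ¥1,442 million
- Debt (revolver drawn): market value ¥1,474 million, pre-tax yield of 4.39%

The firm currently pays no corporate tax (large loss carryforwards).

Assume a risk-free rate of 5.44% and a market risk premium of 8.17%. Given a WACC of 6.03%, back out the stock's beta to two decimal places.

Total capital V = 1442 + 1474 = 2916.
Equity weight = 1442/2916 = 0.4945.
Revolver drawn weight = 1474/2916 = 0.5055.
Debt contribution = 0.5055 × 4.39% × (1 − 0%) = 2.2191%.
Required equity contribution = 6.03% − 2.2191% = 3.8109%  ⇒  Re = 7.7064%.
CAPM: 7.7064% = 5.44% + β × 8.17%  ⇒  β = 0.2774.

0.28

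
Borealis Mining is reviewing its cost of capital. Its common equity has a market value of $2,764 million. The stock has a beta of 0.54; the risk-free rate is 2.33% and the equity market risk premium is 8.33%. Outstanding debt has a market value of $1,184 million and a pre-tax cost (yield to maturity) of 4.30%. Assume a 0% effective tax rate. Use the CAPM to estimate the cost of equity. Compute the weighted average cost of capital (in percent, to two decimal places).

Cost of equity via CAPM: Re = 2.33% + 0.54 × 8.33% = 6.8282%.
Total capital V = 2764 + 1184 = 3948.
Equity: weight = 2764/3948 = 0.7001; cost = 6.8282%.
Debt: weight = 1184/3948 = 0.2999; after-tax cost = 4.3% × (1 − 0%) = 4.3000%.
WACC = 0.7001 × 6.8282% + 0.2999 × 4.3000% = 6.0700%.

6.07%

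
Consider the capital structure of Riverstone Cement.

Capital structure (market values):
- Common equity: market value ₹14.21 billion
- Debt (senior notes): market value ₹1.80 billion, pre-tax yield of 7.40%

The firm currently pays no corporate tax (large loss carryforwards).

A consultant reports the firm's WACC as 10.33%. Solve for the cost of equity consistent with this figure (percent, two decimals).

10.70%

Total capital V = 14.21 + 1.8 = 16.01.
Equity weight = 14.21/16.01 = 0.8876.
Senior notes weight = 1.8/16.01 = 0.1124.
Debt contribution = 0.1124 × 7.4% × (1 − 0%) = 0.8320%.
Required equity contribution = 10.33% − 0.8320% = 9.4980%.
Re = 9.4980% / 0.8876 = 10.7011%.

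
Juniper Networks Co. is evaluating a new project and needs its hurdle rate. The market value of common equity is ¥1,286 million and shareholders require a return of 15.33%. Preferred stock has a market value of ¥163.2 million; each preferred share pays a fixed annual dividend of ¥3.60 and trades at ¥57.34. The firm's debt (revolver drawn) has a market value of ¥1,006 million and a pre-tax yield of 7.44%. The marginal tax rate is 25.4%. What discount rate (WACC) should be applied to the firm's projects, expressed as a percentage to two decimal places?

10.72%

Cost of preferred: Rp = 3.6 / 57.34 = 6.2783%.
Total capital V = 1286 + 163.2 + 1006 = 2455.2.
Equity: weight = 1286/2455.2 = 0.5238; cost = 15.33%.
Preferred: weight = 163.2/2455.2 = 0.0665; cost = 6.2783%.
Revolver drawn: weight = 1006/2455.2 = 0.4097; after-tax cost = 7.44% × (1 − 25.4%) = 5.5502%.
WACC = 0.5238 × 15.3300% + 0.0665 × 6.2783% + 0.4097 × 5.5502% = 10.7211%.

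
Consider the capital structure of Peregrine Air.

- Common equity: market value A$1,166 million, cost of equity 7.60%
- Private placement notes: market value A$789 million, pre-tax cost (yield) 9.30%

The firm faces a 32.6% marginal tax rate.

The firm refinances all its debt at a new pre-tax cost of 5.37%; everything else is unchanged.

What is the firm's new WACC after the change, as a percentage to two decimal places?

After the change:
Total capital V = 1166 + 789 = 1955.
Equity: weight = 1166/1955 = 0.5964; cost = 7.6%.
Private placement notes: weight = 789/1955 = 0.4036; after-tax cost = 5.37% × (1 − 32.6%) = 3.6194%.
WACC = 0.5964 × 7.6000% + 0.4036 × 3.6194% = 5.9935%.

5.99%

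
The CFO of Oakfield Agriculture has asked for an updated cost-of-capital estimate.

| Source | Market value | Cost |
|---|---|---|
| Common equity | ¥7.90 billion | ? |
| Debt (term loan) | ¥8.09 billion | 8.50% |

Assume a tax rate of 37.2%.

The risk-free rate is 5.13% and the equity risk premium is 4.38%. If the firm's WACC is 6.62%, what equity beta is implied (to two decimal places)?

Total capital V = 7.9 + 8.09 = 15.99.
Equity weight = 7.9/15.99 = 0.4941.
Term loan weight = 8.09/15.99 = 0.5059.
Debt contribution = 0.5059 × 8.5% × (1 − 37.2%) = 2.7007%.
Required equity contribution = 6.62% − 2.7007% = 3.9193%  ⇒  Re = 7.9328%.
CAPM: 7.9328% = 5.13% + β × 4.38%  ⇒  β = 0.6399.

0.64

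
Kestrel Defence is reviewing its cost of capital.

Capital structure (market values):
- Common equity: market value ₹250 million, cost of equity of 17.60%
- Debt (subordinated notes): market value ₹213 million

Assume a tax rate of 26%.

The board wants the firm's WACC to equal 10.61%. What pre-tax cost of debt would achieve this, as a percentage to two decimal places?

3.25%

Total capital V = 250 + 213 = 463.
Equity weight = 250/463 = 0.5400.
Subordinated notes weight = 213/463 = 0.4600.
Equity contribution = 0.5400 × 17.6% = 9.5032%.
Remaining for debt = 10.61% − 9.5032% = 1.1068%.
Rd × (1 − 26%) × 0.4600 = 1.1068%  ⇒  Rd = 3.2510%.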